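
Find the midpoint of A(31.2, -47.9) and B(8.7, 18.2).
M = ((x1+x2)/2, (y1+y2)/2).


Mx = (31.2 + 8.7)/2 = 39.9/2 = 19.9500
My = (-47.9 + 18.2)/2 = -29.7/2 = -14.8500

(19.9500, -14.8500)


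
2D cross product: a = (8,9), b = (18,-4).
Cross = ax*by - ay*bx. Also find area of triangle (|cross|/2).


cross = 8*(-4) - 9*18 = -32 - 162 = -194
Triangle area = |-194|/2 = 194/2 = 97.0000

cross = -194, triangle area = 97.0000


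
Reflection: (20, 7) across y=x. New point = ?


Reflection rule for y=x: (y, x)
(20, 7) -> (7, 20)

(7, 20)


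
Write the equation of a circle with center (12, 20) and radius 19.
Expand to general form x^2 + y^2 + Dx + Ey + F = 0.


(x-12)^2 + (y-20)^2 = 19^2
D = -2h = -24, E = -2k = -40
F = h^2+k^2-r^2 = 144+400-361 = 183

x^2 + y^2 - 24x - 40y + 183 = 0


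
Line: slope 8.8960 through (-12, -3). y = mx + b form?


y + 3 = 8.8960(x + 12)
y = 8.8960x - 3 - 8.8960*(-12)
y = 8.8960x + 103.7520

y = 8.8960x + 103.7520


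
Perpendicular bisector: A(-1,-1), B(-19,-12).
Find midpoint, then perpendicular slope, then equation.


Midpoint = (-10, -6.5)
Slope of AB = dy/dx = -11/(-18) = 0.6111
Perp slope = -dx/dy = -18/11 = -1.6364
b = My - (perp slope)*Mx = -6.5 + (-18*(-10))/(-11) = -6.5 - 16.3636 = -22.8636

y = -1.6364x - 22.8636


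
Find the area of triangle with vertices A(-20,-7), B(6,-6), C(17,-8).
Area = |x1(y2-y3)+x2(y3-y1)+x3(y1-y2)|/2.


-20*(-6+ 8) = -40
6*(-8+ 7) = -6
17*(-7+ 6) = -17
sum = -63
Area = |-63|/2 = 31.5000

31.5000 sq units


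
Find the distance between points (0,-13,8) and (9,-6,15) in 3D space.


dx=9, dy=7, dz=7
d = sqrt(81+49+49) = sqrt(179) = 13.3791

13.3791


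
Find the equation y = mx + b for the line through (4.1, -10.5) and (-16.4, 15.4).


m = (25.9)/(-20.5) = -1.2634
b = y1 - m*x1 = -10.5 - (25.9*4.1)/(-20.5) = -10.5 + 5.1800 = -5.3200

y = -1.2634x - 5.3200


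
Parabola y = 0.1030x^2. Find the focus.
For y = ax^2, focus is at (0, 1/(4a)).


a = 0.1030
4a = 0.4120
focus = (0, 1/0.4120) = (0, 2.4272)

Focus = (0, 2.4272)


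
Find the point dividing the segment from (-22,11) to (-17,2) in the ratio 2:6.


Px = (2*(-17) + 6*(-22))/8 = -166/8 = -20.7500
Py = (2*2 + 6*11)/8 = 70/8 = 8.7500

P = (-20.7500, 8.7500)


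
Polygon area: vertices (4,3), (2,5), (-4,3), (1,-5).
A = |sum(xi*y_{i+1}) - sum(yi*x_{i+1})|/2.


sum(xi*y_{i+1}) = 4*5 + 2*3 - 4*(-5) + 1*3 = 49
sum(yi*x_{i+1}) = 3*2 + 5*(-4) + 3*1 - 5*4 = -31
Area = |49 + 31|/2 = 80/2 = 40.0000

40.0000 sq units


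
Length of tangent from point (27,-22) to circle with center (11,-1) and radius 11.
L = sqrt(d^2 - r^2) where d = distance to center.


d = sqrt((27-11)^2 + (-22+ 1)^2) = sqrt(256+441) = 26.4008
L = sqrt(697.0000 - 121) = sqrt(576.0000) = 24.0000

24.0000


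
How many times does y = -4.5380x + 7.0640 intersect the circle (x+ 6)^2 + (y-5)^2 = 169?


Substitute y = -4.5380x + 7.0640: (x+ 6)^2 + (-4.5380x+7.0640-5)^2 = 169
Expand to Ax^2 + Bx + C = 0, where b-k = 2.064
A = 1+m^2 = 21.593444
B = 2(m(b-k) - h) = 2(-4.5380*2.064 + 6) = -6.732864
C = h^2 + (b-k)^2 - r^2 = 36 + 4.260096 - 169 = -128.739904
disc = B^2-4AC = 45.3315 + 11119.7516 = 11165.0831
disc > 0

2 intersection points


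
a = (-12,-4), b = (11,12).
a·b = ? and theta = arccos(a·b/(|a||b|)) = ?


a·b = -12*11 - 4*12 = -132 - 48 = -180
|a| = sqrt(144+16) = 12.6491
|b| = sqrt(121+144) = 16.2788
cos(theta) = -180/(sqrt(160)*sqrt(265)) = -180/sqrt(42400) = -0.874157
theta = arccos(-180/sqrt(42400)) = 150.9454 degrees

a·b = -180, theta = 150.9454 deg


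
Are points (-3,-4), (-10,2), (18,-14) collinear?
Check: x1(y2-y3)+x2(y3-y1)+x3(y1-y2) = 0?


-3*(2+ 14) - 10*(-14+ 4) + 18*(-4-2)
= -48 + 100 - 108 = -56

No, not collinear (determinant = -56)


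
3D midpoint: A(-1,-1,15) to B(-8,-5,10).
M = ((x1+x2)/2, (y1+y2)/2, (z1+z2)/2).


Mx = (-1- 8)/2 = -4.5000
My = (-1- 5)/2 = -3.0000
Mz = (15+10)/2 = 12.5000

M = (-4.5000, -3.0000, 12.5000)


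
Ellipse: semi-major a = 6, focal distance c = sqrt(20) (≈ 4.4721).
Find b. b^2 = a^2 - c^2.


b^2 = 6^2 - (sqrt(20))^2 = 36 - 20 = 16
b = sqrt(16) = 4

b = 4


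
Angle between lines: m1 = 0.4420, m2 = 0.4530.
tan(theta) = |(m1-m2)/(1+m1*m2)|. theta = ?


m1-m2 = -0.011
1+m1*m2 = 1.200226
tan(theta) = |-0.011/1.200226| = 0.009165
theta = arctan(|-0.011/1.200226|) = 0.5251 degrees (acute angle)

0.5251 degrees


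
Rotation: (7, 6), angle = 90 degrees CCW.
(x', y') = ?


cos(90) = 0, sin(90) = 1
x' = 7*0 - 6*1 = -6
y' = 7*1 + 6*0 = 7

(-6, 7)


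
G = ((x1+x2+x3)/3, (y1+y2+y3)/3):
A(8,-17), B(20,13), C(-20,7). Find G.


Gx = (8+20- 20)/3 = 8/3 = 2.6667
Gy = (-17+13+7)/3 = 3/3 = 1.0000

G = (2.6667, 1.0000)


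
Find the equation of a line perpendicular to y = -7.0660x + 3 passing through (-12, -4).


Perpendicular slope = -1/m1 = -1/(-7.0660) = 0.1415
b2 = y0 - m2*x0 = -4 - 12/(-7.0660) = -4 + 1.6983 = -2.3017

y = 0.1415x - 2.3017


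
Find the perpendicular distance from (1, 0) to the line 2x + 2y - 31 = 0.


|2*1 + 2*0 - 31| = |-29| = 29
sqrt(4 + 4) = sqrt(8) = 2.8284
d = 29/sqrt(8) = 10.2530

10.2530


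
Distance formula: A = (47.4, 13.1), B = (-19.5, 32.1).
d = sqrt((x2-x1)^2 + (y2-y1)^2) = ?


dx = -19.5 - 47.4 = -66.9
dy = 32.1 - 13.1 = 19.0
d = sqrt(4475.61 + 361.0) = sqrt(4836.61) = 69.5457

69.5457


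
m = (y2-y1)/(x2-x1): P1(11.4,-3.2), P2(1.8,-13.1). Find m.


dy = -13.1 + 3.2 = -9.9
dx = 1.8 - 11.4 = -9.6
m = -9.9/(-9.6) = 1.0312

m = 1.0312


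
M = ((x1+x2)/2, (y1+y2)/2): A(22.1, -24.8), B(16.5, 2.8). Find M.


Mx = (22.1 + 16.5)/2 = 38.6/2 = 19.3000
My = (-24.8 + 2.8)/2 = -22.0/2 = -11.0000

(19.3000, -11.0000)


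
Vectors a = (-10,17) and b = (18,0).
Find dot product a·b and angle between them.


a·b = -10*18 + 17*0 = -180 + 0 = -180
|a| = sqrt(100+289) = 19.7231
|b| = sqrt(324+0) = 18.0000
cos(theta) = -180/(sqrt(389)*sqrt(324)) = -180/sqrt(126036) = -0.507020
theta = arccos(-180/sqrt(126036)) = 120.4655 degrees

a·b = -180, theta = 120.4655 deg


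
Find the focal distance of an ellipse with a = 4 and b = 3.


c^2 = 4^2 - 3^2 = 16 - 9 = 7
c = sqrt(7) = 2.6458

c = 2.6458


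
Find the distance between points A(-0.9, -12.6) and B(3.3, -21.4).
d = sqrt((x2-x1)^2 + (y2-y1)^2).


dx = 3.3 + 0.9 = 4.2
dy = -21.4 + 12.6 = -8.8
d = sqrt(17.64 + 77.44) = sqrt(95.08) = 9.7509

9.7509


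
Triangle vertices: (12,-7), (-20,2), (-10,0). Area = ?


12*(2-0) = 24
-20*(0+ 7) = -140
-10*(-7-2) = 90
sum = -26
Area = |-26|/2 = 13.0000

13.0000 sq units


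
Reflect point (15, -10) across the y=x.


Reflection rule for y=x: (y, x)
(15, -10) -> (-10, 15)

(-10, 15)


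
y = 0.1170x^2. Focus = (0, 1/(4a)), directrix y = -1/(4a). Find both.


a = 0.1170
1/(4a) = 2.1368
Focus = (0, 2.1368)
Directrix: y = -2.1368

Focus = (0, 2.1368), Directrix: y = -2.1368


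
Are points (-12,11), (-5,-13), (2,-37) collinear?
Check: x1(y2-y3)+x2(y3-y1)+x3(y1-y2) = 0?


-12*(-13+ 37) - 5*(-37-11) + 2*(11+ 13)
= -288 + 240 + 48 = 0

Yes, collinear (determinant = 0)


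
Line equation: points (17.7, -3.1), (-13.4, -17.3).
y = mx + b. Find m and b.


m = (-14.2)/(-31.1) = 0.4566
b = y1 - m*x1 = -3.1 - (-14.2*17.7)/(-31.1) = -3.1 - 8.0817 = -11.1817

y = 0.4566x - 11.1817


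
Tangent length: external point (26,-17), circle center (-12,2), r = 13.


d = sqrt((26+ 12)^2 + (-17-2)^2) = sqrt(1444+361) = 42.4853
L = sqrt(1805.0000 - 169) = sqrt(1636.0000) = 40.4475

40.4475


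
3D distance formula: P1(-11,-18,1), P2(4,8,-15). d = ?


dx=15, dy=26, dz=-16
d = sqrt(225+676+256) = sqrt(1157) = 34.0147

34.0147


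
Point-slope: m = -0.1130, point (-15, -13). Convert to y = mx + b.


y + 13 = -0.1130(x + 15)
y = -0.1130x - 13 + 0.1130*(-15)
y = -0.1130x - 14.6950

y = -0.1130x - 14.6950


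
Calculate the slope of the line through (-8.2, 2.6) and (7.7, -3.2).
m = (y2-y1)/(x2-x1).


dy = -3.2 - 2.6 = -5.8
dx = 7.7 + 8.2 = 15.9
m = -5.8/15.9 = -0.3648

m = -0.3648


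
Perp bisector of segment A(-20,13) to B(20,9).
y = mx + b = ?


Midpoint = (0, 11)
Slope of AB = dy/dx = -4/40 = -0.1000
Perp slope = -dx/dy = 40/4 = 10.0000
b = My - (perp slope)*Mx = 11 + (40*0)/(-4) = 11 + 0 = 11.0000

y = 10.0000x + 11.0000


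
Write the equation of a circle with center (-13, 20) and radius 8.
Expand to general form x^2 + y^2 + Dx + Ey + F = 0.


(x+ 13)^2 + (y-20)^2 = 8^2
D = -2h = 26, E = -2k = -40
F = h^2+k^2-r^2 = 169+400-64 = 505

x^2 + y^2 + 26x - 40y + 505 = 0


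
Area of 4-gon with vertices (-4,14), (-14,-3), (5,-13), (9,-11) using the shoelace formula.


sum(xi*y_{i+1}) = -4*(-3) - 14*(-13) + 5*(-11) + 9*14 = 265
sum(yi*x_{i+1}) = 14*(-14) - 3*5 - 13*9 - 11*(-4) = -284
Area = |265 + 284|/2 = 549/2 = 274.5000

274.5000 sq units


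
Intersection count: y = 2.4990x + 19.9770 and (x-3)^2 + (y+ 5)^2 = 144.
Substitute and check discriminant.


Substitute y = 2.4990x + 19.9770: (x-3)^2 + (2.4990x+19.9770+ 5)^2 = 144
Expand to Ax^2 + Bx + C = 0, where b-k = 24.977
A = 1+m^2 = 7.245001
B = 2(m(b-k) - h) = 2(2.4990*24.977 - 3) = 118.835046
C = h^2 + (b-k)^2 - r^2 = 9 + 623.850529 - 144 = 488.850529
disc = B^2-4AC = 14121.7682 - 14166.8903 = -45.1221
disc < 0

0 intersection points


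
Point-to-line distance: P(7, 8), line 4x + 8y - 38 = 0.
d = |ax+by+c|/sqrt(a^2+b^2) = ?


|4*7 + 8*8 - 38| = |54| = 54
sqrt(16 + 64) = sqrt(80) = 8.9443
d = 54/sqrt(80) = 6.0374

6.0374


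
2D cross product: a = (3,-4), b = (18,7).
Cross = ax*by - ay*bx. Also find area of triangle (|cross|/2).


cross = 3*7 + 4*18 = 21 + 72 = 93
Triangle area = |93|/2 = 93/2 = 46.5000

cross = 93, triangle area = 46.5000


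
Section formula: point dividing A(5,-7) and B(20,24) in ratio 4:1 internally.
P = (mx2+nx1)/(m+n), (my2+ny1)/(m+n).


Px = (4*20 + 1*5)/5 = 85/5 = 17.0000
Py = (4*24 + 1*(-7))/5 = 89/5 = 17.8000

P = (17.0000, 17.8000)


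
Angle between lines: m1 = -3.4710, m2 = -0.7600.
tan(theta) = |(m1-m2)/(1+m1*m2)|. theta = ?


m1-m2 = -2.711
1+m1*m2 = 3.63796
tan(theta) = |-2.711/3.63796| = 0.745198
theta = arctan(|-2.711/3.63796|) = 36.6934 degrees (acute angle)

36.6934 degrees


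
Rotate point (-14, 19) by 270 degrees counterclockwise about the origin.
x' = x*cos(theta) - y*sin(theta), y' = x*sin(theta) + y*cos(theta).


cos(270) = 0, sin(270) = -1
x' = -14*0 - 19*(-1) = 19
y' = -14*(-1) + 19*0 = 14

(19, 14)


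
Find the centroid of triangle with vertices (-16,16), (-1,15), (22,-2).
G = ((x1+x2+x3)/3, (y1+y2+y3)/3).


Gx = (-16- 1+22)/3 = 5/3 = 1.6667
Gy = (16+15- 2)/3 = 29/3 = 9.6667

G = (1.6667, 9.6667)


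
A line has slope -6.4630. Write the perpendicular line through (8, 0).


Perpendicular slope = -1/m1 = -1/(-6.4630) = 0.1547
b2 = y0 - m2*x0 = 0 + 8/(-6.4630) = 0 - 1.2378 = -1.2378

y = 0.1547x - 1.2378


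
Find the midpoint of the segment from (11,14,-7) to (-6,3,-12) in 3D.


Mx = (11- 6)/2 = 2.5000
My = (14+3)/2 = 8.5000
Mz = (-7- 12)/2 = -9.5000

M = (2.5000, 8.5000, -9.5000)


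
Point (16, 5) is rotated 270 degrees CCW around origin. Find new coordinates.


cos(270) = 0, sin(270) = -1
x' = 16*0 - 5*(-1) = 5
y' = 16*(-1) + 5*0 = -16

(5, -16)


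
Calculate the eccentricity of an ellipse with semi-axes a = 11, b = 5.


c = sqrt(121-25) = sqrt(96) = 9.7980
e = c/a = sqrt(96)/11 = 0.8907

e = 0.8907


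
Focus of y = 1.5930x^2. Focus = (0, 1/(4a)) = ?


a = 1.5930
4a = 6.3720
focus = (0, 1/6.3720) = (0, 0.1569)

Focus = (0, 0.1569)


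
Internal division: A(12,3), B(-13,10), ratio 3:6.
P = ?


Px = (3*(-13) + 6*12)/9 = 33/9 = 3.6667
Py = (3*10 + 6*3)/9 = 48/9 = 5.3333

P = (3.6667, 5.3333)


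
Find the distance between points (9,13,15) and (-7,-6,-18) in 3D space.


dx=-16, dy=-19, dz=-33
d = sqrt(256+361+1089) = sqrt(1706) = 41.3038

41.3038


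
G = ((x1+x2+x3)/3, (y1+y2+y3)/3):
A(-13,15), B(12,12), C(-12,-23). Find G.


Gx = (-13+12- 12)/3 = -13/3 = -4.3333
Gy = (15+12- 23)/3 = 4/3 = 1.3333

G = (-4.3333, 1.3333)


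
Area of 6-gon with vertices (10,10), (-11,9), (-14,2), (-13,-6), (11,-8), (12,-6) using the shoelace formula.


sum(xi*y_{i+1}) = 10*9 - 11*2 - 14*(-6) - 13*(-8) + 11*(-6) + 12*10 = 310
sum(yi*x_{i+1}) = 10*(-11) + 9*(-14) + 2*(-13) - 6*11 - 8*12 - 6*10 = -484
Area = |310 + 484|/2 = 794/2 = 397.0000

397.0000 sq units


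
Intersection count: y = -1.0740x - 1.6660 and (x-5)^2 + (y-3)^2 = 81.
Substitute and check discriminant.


Substitute y = -1.0740x - 1.6660: (x-5)^2 + (-1.0740x- 1.6660-3)^2 = 81
Expand to Ax^2 + Bx + C = 0, where b-k = -4.666
A = 1+m^2 = 2.153476
B = 2(m(b-k) - h) = 2(-1.0740*(-4.666) - 5) = 0.022568
C = h^2 + (b-k)^2 - r^2 = 25 + 21.771556 - 81 = -34.228444
disc = B^2-4AC = 0.0005 + 294.8405 = 294.8410
disc > 0

2 intersection points


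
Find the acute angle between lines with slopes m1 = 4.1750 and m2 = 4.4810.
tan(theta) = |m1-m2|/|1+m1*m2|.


m1-m2 = -0.306
1+m1*m2 = 19.708175
tan(theta) = |-0.306/19.708175| = 0.015527
theta = arctan(|-0.306/19.708175|) = 0.8895 degrees (acute angle)

0.8895 degrees


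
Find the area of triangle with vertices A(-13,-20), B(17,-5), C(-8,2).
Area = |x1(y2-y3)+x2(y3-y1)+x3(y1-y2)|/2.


-13*(-5-2) = 91
17*(2+ 20) = 374
-8*(-20+ 5) = 120
sum = 585
Area = |585|/2 = 292.5000

292.5000 sq units


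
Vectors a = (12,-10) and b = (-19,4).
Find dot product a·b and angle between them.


a·b = 12*(-19) - 10*4 = -228 - 40 = -268
|a| = sqrt(144+100) = 15.6205
|b| = sqrt(361+16) = 19.4165
cos(theta) = -268/(sqrt(244)*sqrt(377)) = -268/sqrt(91988) = -0.883627
theta = arccos(-268/sqrt(91988)) = 152.0831 degrees

a·b = -268, theta = 152.0831 deg


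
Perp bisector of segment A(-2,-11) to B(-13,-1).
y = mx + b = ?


Midpoint = (-7.5, -6)
Slope of AB = dy/dx = 10/(-11) = -0.9091
Perp slope = -dx/dy = 11/10 = 1.1000
b = My - (perp slope)*Mx = -6 + (-11*(-7.5))/10 = -6 + 8.2500 = 2.2500

y = 1.1000x + 2.2500


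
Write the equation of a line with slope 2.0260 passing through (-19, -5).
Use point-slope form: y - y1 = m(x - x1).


y + 5 = 2.0260(x + 19)
y = 2.0260x - 5 - 2.0260*(-19)
y = 2.0260x + 33.4940

y = 2.0260x + 33.4940


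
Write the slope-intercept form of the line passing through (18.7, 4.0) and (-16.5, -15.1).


m = (-19.1)/(-35.2) = 0.5426
b = y1 - m*x1 = 4.0 - (-19.1*18.7)/(-35.2) = 4.0 - 10.1469 = -6.1469

y = 0.5426x - 6.1469


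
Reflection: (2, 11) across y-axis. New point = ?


Reflection rule for y-axis: (-x, y)
(2, 11) -> (-2, 11)

(-2, 11)


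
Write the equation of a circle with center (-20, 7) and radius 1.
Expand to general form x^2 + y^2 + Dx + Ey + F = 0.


(x+ 20)^2 + (y-7)^2 = 1^2
D = -2h = 40, E = -2k = -14
F = h^2+k^2-r^2 = 400+49-1 = 448

x^2 + y^2 + 40x - 14y + 448 = 0


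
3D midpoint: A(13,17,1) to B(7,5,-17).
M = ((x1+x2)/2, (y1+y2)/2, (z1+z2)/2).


Mx = (13+7)/2 = 10.0000
My = (17+5)/2 = 11.0000
Mz = (1- 17)/2 = -8.0000

M = (10.0000, 11.0000, -8.0000)


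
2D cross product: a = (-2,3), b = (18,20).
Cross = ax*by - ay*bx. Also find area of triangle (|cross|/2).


cross = -2*20 - 3*18 = -40 - 54 = -94
Triangle area = |-94|/2 = 94/2 = 47.0000

cross = -94, triangle area = 47.0000


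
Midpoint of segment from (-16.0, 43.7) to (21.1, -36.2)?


Mx = (-16.0 + 21.1)/2 = 5.1/2 = 2.5500
My = (43.7 - 36.2)/2 = 7.5/2 = 3.7500

(2.5500, 3.7500)


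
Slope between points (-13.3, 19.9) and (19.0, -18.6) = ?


dy = -18.6 - 19.9 = -38.5
dx = 19.0 + 13.3 = 32.3
m = -38.5/32.3 = -1.1920

m = -1.1920


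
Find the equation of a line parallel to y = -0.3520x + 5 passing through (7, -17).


Parallel lines have equal slopes.
m2 = -0.3520
b2 = -17 + 0.3520*7 = -14.5360

y = -0.3520x - 14.5360


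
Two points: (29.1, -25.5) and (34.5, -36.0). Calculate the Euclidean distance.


dx = 34.5 - 29.1 = 5.4
dy = -36.0 + 25.5 = -10.5
d = sqrt(29.16 + 110.25) = sqrt(139.41) = 11.8072

11.8072


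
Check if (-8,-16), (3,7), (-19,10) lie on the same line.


-8*(7-10) + 3*(10+ 16) - 19*(-16-7)
= 24 + 78 + 437 = 539

No, not collinear (determinant = 539)


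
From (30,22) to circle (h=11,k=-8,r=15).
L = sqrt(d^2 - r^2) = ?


d = sqrt((30-11)^2 + (22+ 8)^2) = sqrt(361+900) = 35.5106
L = sqrt(1261.0000 - 225) = sqrt(1036.0000) = 32.1870

32.1870


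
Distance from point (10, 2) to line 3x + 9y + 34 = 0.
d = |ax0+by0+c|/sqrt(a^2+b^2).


|3*10 + 9*2 + 34| = |82| = 82
sqrt(9 + 81) = sqrt(90) = 9.4868
d = 82/sqrt(90) = 8.6436

8.6436


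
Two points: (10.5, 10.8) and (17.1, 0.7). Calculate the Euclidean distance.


dx = 17.1 - 10.5 = 6.6
dy = 0.7 - 10.8 = -10.1
d = sqrt(43.56 + 102.01) = sqrt(145.57) = 12.0652

12.0652


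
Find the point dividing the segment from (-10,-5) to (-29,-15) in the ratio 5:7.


Px = (5*(-29) + 7*(-10))/12 = -215/12 = -17.9167
Py = (5*(-15) + 7*(-5))/12 = -110/12 = -9.1667

P = (-17.9167, -9.1667)


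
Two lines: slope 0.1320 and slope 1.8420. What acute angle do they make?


m1-m2 = -1.71
1+m1*m2 = 1.243144
tan(theta) = |-1.71/1.243144| = 1.375545
theta = arctan(|-1.71/1.243144|) = 53.9834 degrees (acute angle)

53.9834 degrees


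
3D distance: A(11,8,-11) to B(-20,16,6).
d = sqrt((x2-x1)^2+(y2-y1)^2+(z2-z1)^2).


dx=-31, dy=8, dz=17
d = sqrt(961+64+289) = sqrt(1314) = 36.2491

36.2491


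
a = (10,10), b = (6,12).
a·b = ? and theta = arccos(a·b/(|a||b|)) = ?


a·b = 10*6 + 10*12 = 60 + 120 = 180
|a| = sqrt(100+100) = 14.1421
|b| = sqrt(36+144) = 13.4164
cos(theta) = 180/(sqrt(200)*sqrt(180)) = 180/sqrt(36000) = 0.948683
theta = arccos(180/sqrt(36000)) = 18.4349 degrees

a·b = 180, theta = 18.4349 deg


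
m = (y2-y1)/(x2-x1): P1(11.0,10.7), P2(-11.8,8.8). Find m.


dy = 8.8 - 10.7 = -1.9
dx = -11.8 - 11.0 = -22.8
m = -1.9/(-22.8) = 0.0833

m = 0.0833


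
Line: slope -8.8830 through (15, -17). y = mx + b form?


y + 17 = -8.8830(x - 15)
y = -8.8830x - 17 + 8.8830*15
y = -8.8830x + 116.2450

y = -8.8830x + 116.2450


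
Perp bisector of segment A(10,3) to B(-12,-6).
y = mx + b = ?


Midpoint = (-1, -1.5)
Slope of AB = dy/dx = -9/(-22) = 0.4091
Perp slope = -dx/dy = -22/9 = -2.4444
b = My - (perp slope)*Mx = -1.5 + (-22*(-1))/(-9) = -1.5 - 2.4444 = -3.9444

y = -2.4444x - 3.9444


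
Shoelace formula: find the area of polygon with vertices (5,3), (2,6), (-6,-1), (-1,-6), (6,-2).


sum(xi*y_{i+1}) = 5*6 + 2*(-1) - 6*(-6) - 1*(-2) + 6*3 = 84
sum(yi*x_{i+1}) = 3*2 + 6*(-6) - 1*(-1) - 6*6 - 2*5 = -75
Area = |84 + 75|/2 = 159/2 = 79.5000

79.5000 sq units


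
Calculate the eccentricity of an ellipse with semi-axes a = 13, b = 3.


c = sqrt(169-9) = sqrt(160) = 12.6491
e = c/a = sqrt(160)/13 = 0.9730

e = 0.9730


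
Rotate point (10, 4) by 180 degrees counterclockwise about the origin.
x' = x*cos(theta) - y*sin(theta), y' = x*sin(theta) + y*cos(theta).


cos(180) = -1, sin(180) = 0
x' = 10*(-1) - 4*0 = -10
y' = 10*0 + 4*(-1) = -4

(-10, -4)


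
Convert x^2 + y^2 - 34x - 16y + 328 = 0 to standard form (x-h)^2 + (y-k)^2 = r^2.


h = -D/2 = 34/2 = 17
k = -E/2 = 16/2 = 8
r^2 = h^2 + k^2 - F = 289 + 64 - 328 = 25
r = 5

Center (17, 8), radius = 5


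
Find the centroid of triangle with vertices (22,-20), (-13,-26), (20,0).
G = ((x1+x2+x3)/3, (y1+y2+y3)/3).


Gx = (22- 13+20)/3 = 29/3 = 9.6667
Gy = (-20- 26+0)/3 = -46/3 = -15.3333

G = (9.6667, -15.3333)


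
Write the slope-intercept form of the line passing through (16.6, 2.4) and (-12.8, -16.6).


m = (-19.0)/(-29.4) = 0.6463
b = y1 - m*x1 = 2.4 - (-19.0*16.6)/(-29.4) = 2.4 - 10.7279 = -8.3279

y = 0.6463x - 8.3279


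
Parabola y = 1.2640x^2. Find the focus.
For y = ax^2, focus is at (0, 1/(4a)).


a = 1.2640
4a = 5.0560
focus = (0, 1/5.0560) = (0, 0.1978)

Focus = (0, 0.1978)


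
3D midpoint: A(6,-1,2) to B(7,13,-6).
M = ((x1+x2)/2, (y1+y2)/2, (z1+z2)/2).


Mx = (6+7)/2 = 6.5000
My = (-1+13)/2 = 6.0000
Mz = (2- 6)/2 = -2.0000

M = (6.5000, 6.0000, -2.0000)


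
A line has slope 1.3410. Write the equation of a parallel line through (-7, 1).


Parallel lines have equal slopes.
m2 = 1.3410
b2 = 1 - 1.3410*(-7) = 10.3870

y = 1.3410x + 10.3870


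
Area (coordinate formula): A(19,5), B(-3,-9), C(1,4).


19*(-9-4) = -247
-3*(4-5) = 3
1*(5+ 9) = 14
sum = -230
Area = |-230|/2 = 115.0000

115.0000 sq units


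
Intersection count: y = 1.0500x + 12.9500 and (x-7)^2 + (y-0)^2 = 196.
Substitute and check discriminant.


Substitute y = 1.0500x + 12.9500: (x-7)^2 + (1.0500x+12.9500-0)^2 = 196
Expand to Ax^2 + Bx + C = 0, where b-k = 12.95
A = 1+m^2 = 2.1025
B = 2(m(b-k) - h) = 2(1.0500*12.95 - 7) = 13.195
C = h^2 + (b-k)^2 - r^2 = 49 + 167.7025 - 196 = 20.7025
disc = B^2-4AC = 174.1080 - 174.1080 = 0
disc = 0

1 intersection point (tangent)


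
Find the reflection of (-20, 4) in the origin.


Reflection rule for origin: (-x, -y)
(-20, 4) -> (20, -4)

(20, -4)


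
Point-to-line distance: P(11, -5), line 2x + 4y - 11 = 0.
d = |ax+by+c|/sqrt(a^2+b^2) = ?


|2*11 + 4*(-5) - 11| = |-9| = 9
sqrt(4 + 16) = sqrt(20) = 4.4721
d = 9/sqrt(20) = 2.0125

2.0125


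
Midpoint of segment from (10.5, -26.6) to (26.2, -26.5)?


Mx = (10.5 + 26.2)/2 = 36.7/2 = 18.3500
My = (-26.6 - 26.5)/2 = -53.1/2 = -26.5500

(18.3500, -26.5500)


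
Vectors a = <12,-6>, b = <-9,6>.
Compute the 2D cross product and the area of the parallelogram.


cross = 12*6 + 6*(-9) = 72 - 54 = 18
Parallelogram area = |18| = 18

cross = 18, parallelogram area = 18


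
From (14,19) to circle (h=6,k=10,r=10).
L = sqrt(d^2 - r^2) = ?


d = sqrt((14-6)^2 + (19-10)^2) = sqrt(64+81) = 12.0416
L = sqrt(145.0000 - 100) = sqrt(45.0000) = 6.7082

6.7082


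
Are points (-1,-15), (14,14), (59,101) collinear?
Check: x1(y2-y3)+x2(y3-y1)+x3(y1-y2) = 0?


-1*(14-101) + 14*(101+ 15) + 59*(-15-14)
= 87 + 1624 - 1711 = 0

Yes, collinear (determinant = 0)


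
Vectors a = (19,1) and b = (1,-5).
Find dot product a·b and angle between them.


a·b = 19*1 + 1*(-5) = 19 - 5 = 14
|a| = sqrt(361+1) = 19.0263
|b| = sqrt(1+25) = 5.0990
cos(theta) = 14/(sqrt(362)*sqrt(26)) = 14/sqrt(9412) = 0.144307
theta = arccos(14/sqrt(9412)) = 81.7029 degrees

a·b = 14, theta = 81.7029 deg


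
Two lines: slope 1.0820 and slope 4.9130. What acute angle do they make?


m1-m2 = -3.831
1+m1*m2 = 6.315866
tan(theta) = |-3.831/6.315866| = 0.606568
theta = arctan(|-3.831/6.315866|) = 31.2396 degrees (acute angle)

31.2396 degrees


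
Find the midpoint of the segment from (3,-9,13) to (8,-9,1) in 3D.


Mx = (3+8)/2 = 5.5000
My = (-9- 9)/2 = -9.0000
Mz = (13+1)/2 = 7.0000

M = (5.5000, -9.0000, 7.0000)


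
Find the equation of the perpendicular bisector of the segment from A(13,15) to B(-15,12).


Midpoint = (-1, 13.5)
Slope of AB = dy/dx = -3/(-28) = 0.1071
Perp slope = -dx/dy = -28/3 = -9.3333
b = My - (perp slope)*Mx = 13.5 + (-28*(-1))/(-3) = 13.5 - 9.3333 = 4.1667

y = -9.3333x + 4.1667


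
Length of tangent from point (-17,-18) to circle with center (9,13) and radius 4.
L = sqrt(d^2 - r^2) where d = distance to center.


d = sqrt((-17-9)^2 + (-18-13)^2) = sqrt(676+961) = 40.4599
L = sqrt(1637.0000 - 16) = sqrt(1621.0000) = 40.2616

40.2616


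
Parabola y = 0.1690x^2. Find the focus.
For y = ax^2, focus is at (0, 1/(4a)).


a = 0.1690
4a = 0.6760
focus = (0, 1/0.6760) = (0, 1.4793)

Focus = (0, 1.4793)


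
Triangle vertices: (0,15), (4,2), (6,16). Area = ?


0*(2-16) = 0
4*(16-15) = 4
6*(15-2) = 78
sum = 82
Area = |82|/2 = 41.0000

41.0000 sq units


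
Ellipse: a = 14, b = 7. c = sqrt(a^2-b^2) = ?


c^2 = 14^2 - 7^2 = 196 - 49 = 147
c = sqrt(147) = 12.1244

c = 12.1244


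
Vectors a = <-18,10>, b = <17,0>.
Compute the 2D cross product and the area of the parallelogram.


cross = -18*0 - 10*17 = 0 - 170 = -170
Parallelogram area = |-170| = 170

cross = -170, parallelogram area = 170


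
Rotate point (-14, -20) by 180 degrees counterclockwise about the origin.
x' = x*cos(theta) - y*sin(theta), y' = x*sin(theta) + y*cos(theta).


cos(180) = -1, sin(180) = 0
x' = -14*(-1) + 20*0 = 14
y' = -14*0 - 20*(-1) = 20

(14, 20)


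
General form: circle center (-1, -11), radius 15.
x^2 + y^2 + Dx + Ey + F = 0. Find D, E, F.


(x+ 1)^2 + (y+ 11)^2 = 15^2
D = -2h = 2, E = -2k = 22
F = h^2+k^2-r^2 = 1+121-225 = -103

D = 2, E = 22, F = -103


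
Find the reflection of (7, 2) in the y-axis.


Reflection rule for y-axis: (-x, y)
(7, 2) -> (-7, 2)

(-7, 2)


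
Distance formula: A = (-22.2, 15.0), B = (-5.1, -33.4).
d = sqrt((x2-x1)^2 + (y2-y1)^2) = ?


dx = -5.1 + 22.2 = 17.1
dy = -33.4 - 15.0 = -48.4
d = sqrt(292.41 + 2342.56) = sqrt(2634.97) = 51.3320

51.3320


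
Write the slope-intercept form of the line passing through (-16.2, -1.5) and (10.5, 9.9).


m = (11.4)/(26.7) = 0.4270
b = y1 - m*x1 = -1.5 - (11.4*(-16.2))/(26.7) = -1.5 + 6.9169 = 5.4169

y = 0.4270x + 5.4169


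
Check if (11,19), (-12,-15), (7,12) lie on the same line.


11*(-15-12) - 12*(12-19) + 7*(19+ 15)
= -297 + 84 + 238 = 25

No, not collinear (determinant = 25)


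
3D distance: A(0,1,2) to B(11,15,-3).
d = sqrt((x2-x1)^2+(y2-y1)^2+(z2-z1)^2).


dx=11, dy=14, dz=-5
d = sqrt(121+196+25) = sqrt(342) = 18.4932

18.4932


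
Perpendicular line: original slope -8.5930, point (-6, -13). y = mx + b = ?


Perpendicular slope = -1/m1 = -1/(-8.5930) = 0.1164
b2 = y0 - m2*x0 = -13 - 6/(-8.5930) = -13 + 0.6982 = -12.3018

y = 0.1164x - 12.3018


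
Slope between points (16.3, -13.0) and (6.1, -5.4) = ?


dy = -5.4 + 13.0 = 7.6
dx = 6.1 - 16.3 = -10.2
m = 7.6/(-10.2) = -0.7451

m = -0.7451


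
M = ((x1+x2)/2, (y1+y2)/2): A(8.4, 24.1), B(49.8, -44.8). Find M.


Mx = (8.4 + 49.8)/2 = 58.2/2 = 29.1000
My = (24.1 - 44.8)/2 = -20.7/2 = -10.3500

(29.1000, -10.3500)


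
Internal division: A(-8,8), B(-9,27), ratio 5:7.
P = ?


Px = (5*(-9) + 7*(-8))/12 = -101/12 = -8.4167
Py = (5*27 + 7*8)/12 = 191/12 = 15.9167

P = (-8.4167, 15.9167)


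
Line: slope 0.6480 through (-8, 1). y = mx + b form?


y - 1 = 0.6480(x + 8)
y = 0.6480x + 1 - 0.6480*(-8)
y = 0.6480x + 6.1840

y = 0.6480x + 6.1840


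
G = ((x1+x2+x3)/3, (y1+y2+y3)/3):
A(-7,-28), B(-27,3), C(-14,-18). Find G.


Gx = (-7- 27- 14)/3 = -48/3 = -16.0000
Gy = (-28+3- 18)/3 = -43/3 = -14.3333

G = (-16.0000, -14.3333)


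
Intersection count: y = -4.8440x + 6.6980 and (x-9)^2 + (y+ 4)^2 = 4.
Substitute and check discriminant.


Substitute y = -4.8440x + 6.6980: (x-9)^2 + (-4.8440x+6.6980+ 4)^2 = 4
Expand to Ax^2 + Bx + C = 0, where b-k = 10.698
A = 1+m^2 = 24.464336
B = 2(m(b-k) - h) = 2(-4.8440*10.698 - 9) = -121.642224
C = h^2 + (b-k)^2 - r^2 = 81 + 114.447204 - 4 = 191.447204
disc = B^2-4AC = 14796.8307 - 18734.5149 = -3937.6842
disc < 0

0 intersection points


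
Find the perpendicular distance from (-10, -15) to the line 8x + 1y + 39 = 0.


|8*(-10) + 1*(-15) + 39| = |-56| = 56
sqrt(64 + 1) = sqrt(65) = 8.0623
d = 56/sqrt(65) = 6.9459

6.9459


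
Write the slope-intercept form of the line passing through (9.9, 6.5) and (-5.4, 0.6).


m = (-5.9)/(-15.3) = 0.3856
b = y1 - m*x1 = 6.5 - (-5.9*9.9)/(-15.3) = 6.5 - 3.8176 = 2.6824

y = 0.3856x + 2.6824


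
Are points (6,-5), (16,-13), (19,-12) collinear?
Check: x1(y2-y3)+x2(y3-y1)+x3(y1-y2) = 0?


6*(-13+ 12) + 16*(-12+ 5) + 19*(-5+ 13)
= -6 - 112 + 152 = 34

No, not collinear (determinant = 34)


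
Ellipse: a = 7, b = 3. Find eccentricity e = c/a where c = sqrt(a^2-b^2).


c = sqrt(49-9) = sqrt(40) = 6.3246
e = c/a = sqrt(40)/7 = 0.9035

e = 0.9035


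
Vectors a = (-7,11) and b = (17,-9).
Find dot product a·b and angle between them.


a·b = -7*17 + 11*(-9) = -119 - 99 = -218
|a| = sqrt(49+121) = 13.0384
|b| = sqrt(289+81) = 19.2354
cos(theta) = -218/(sqrt(170)*sqrt(370)) = -218/sqrt(62900) = -0.869223
theta = arccos(-218/sqrt(62900)) = 150.3685 degrees

a·b = -218, theta = 150.3685 deg


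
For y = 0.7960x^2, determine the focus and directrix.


a = 0.7960
1/(4a) = 0.3141
Focus = (0, 0.3141)
Directrix: y = -0.3141

Focus = (0, 0.3141), Directrix: y = -0.3141


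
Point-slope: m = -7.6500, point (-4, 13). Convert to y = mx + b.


y - 13 = -7.6500(x + 4)
y = -7.6500x + 13 + 7.6500*(-4)
y = -7.6500x - 17.6000

y = -7.6500x - 17.6000


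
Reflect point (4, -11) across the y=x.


Reflection rule for y=x: (y, x)
(4, -11) -> (-11, 4)

(-11, 4)


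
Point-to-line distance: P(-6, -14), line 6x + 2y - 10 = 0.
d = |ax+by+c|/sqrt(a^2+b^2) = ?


|6*(-6) + 2*(-14) - 10| = |-74| = 74
sqrt(36 + 4) = sqrt(40) = 6.3246
d = 74/sqrt(40) = 11.7004

11.7004


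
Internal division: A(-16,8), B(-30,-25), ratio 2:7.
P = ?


Px = (2*(-30) + 7*(-16))/9 = -172/9 = -19.1111
Py = (2*(-25) + 7*8)/9 = 6/9 = 0.6667

P = (-19.1111, 0.6667)


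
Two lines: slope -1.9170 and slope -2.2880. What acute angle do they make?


m1-m2 = 0.371
1+m1*m2 = 5.386096
tan(theta) = |0.371/5.386096| = 0.068881
theta = arctan(|0.371/5.386096|) = 3.9404 degrees (acute angle)

3.9404 degrees


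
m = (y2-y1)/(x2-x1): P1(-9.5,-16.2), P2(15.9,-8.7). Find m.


dy = -8.7 + 16.2 = 7.5
dx = 15.9 + 9.5 = 25.4
m = 7.5/25.4 = 0.2953

m = 0.2953


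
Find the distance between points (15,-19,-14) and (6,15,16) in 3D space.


dx=-9, dy=34, dz=30
d = sqrt(81+1156+900) = sqrt(2137) = 46.2277

46.2277


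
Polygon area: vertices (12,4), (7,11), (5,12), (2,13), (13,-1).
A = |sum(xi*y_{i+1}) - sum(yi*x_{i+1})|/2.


sum(xi*y_{i+1}) = 12*11 + 7*12 + 5*13 + 2*(-1) + 13*4 = 331
sum(yi*x_{i+1}) = 4*7 + 11*5 + 12*2 + 13*13 - 1*12 = 264
Area = |331 - 264|/2 = 67/2 = 33.5000

33.5000 sq units


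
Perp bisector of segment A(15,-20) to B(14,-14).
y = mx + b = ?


Midpoint = (14.5, -17)
Slope of AB = dy/dx = 6/(-1) = -6.0000
Perp slope = -dx/dy = 1/6 = 0.1667
b = My - (perp slope)*Mx = -17 + (-1*14.5)/6 = -17 - 2.4167 = -19.4167

y = 0.1667x - 19.4167


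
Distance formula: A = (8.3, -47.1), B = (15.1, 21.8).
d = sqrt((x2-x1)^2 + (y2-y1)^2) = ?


dx = 15.1 - 8.3 = 6.8
dy = 21.8 + 47.1 = 68.9
d = sqrt(46.24 + 4747.21) = sqrt(4793.45) = 69.2347

69.2347


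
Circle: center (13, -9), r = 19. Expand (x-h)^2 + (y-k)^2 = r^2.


(x-13)^2 + (y+ 9)^2 = 19^2
D = -2h = -26, E = -2k = 18
F = h^2+k^2-r^2 = 169+81-361 = -111

x^2 + y^2 - 26x + 18y - 111 = 0


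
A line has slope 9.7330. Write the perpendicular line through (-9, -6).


Perpendicular slope = -1/m1 = -1/9.7330 = -0.1027
b2 = y0 - m2*x0 = -6 - 9/9.7330 = -6 - 0.9247 = -6.9247

y = -0.1027x - 6.9247


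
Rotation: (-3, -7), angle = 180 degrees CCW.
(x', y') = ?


cos(180) = -1, sin(180) = 0
x' = -3*(-1) + 7*0 = 3
y' = -3*0 - 7*(-1) = 7

(3, 7)


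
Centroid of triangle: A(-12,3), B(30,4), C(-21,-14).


Gx = (-12+30- 21)/3 = -3/3 = -1.0000
Gy = (3+4- 14)/3 = -7/3 = -2.3333

G = (-1.0000, -2.3333)


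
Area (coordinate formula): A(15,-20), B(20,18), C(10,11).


15*(18-11) = 105
20*(11+ 20) = 620
10*(-20-18) = -380
sum = 345
Area = |345|/2 = 172.5000

172.5000 sq units


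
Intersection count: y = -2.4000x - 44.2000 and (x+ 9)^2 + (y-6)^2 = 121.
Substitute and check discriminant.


Substitute y = -2.4000x - 44.2000: (x+ 9)^2 + (-2.4000x- 44.2000-6)^2 = 121
Expand to Ax^2 + Bx + C = 0, where b-k = -50.2
A = 1+m^2 = 6.76
B = 2(m(b-k) - h) = 2(-2.4000*(-50.2) + 9) = 258.96
C = h^2 + (b-k)^2 - r^2 = 81 + 2520.04 - 121 = 2480.04
disc = B^2-4AC = 67060.2816 - 67060.2816 = 0
disc = 0

1 intersection point (tangent)


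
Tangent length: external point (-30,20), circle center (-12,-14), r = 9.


d = sqrt((-30+ 12)^2 + (20+ 14)^2) = sqrt(324+1156) = 38.4708
L = sqrt(1480.0000 - 81) = sqrt(1399.0000) = 37.4032

37.4032


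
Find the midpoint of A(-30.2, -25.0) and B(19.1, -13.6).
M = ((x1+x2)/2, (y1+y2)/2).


Mx = (-30.2 + 19.1)/2 = -11.1/2 = -5.5500
My = (-25.0 - 13.6)/2 = -38.6/2 = -19.3000

(-5.5500, -19.3000)


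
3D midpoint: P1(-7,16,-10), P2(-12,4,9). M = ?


Mx = (-7- 12)/2 = -9.5000
My = (16+4)/2 = 10.0000
Mz = (-10+9)/2 = -0.5000

M = (-9.5000, 10.0000, -0.5000)


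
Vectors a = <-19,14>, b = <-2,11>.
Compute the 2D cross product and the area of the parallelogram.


cross = -19*11 - 14*(-2) = -209 + 28 = -181
Parallelogram area = |-181| = 181

cross = -181, parallelogram area = 181


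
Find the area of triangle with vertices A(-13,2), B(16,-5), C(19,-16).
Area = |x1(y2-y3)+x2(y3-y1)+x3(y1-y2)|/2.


-13*(-5+ 16) = -143
16*(-16-2) = -288
19*(2+ 5) = 133
sum = -298
Area = |-298|/2 = 149.0000

149.0000 sq units


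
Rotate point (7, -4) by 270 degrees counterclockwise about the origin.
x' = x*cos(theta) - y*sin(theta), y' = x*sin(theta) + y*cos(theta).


cos(270) = 0, sin(270) = -1
x' = 7*0 + 4*(-1) = -4
y' = 7*(-1) - 4*0 = -7

(-4, -7)


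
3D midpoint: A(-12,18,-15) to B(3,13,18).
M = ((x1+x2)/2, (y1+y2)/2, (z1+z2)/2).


Mx = (-12+3)/2 = -4.5000
My = (18+13)/2 = 15.5000
Mz = (-15+18)/2 = 1.5000

M = (-4.5000, 15.5000, 1.5000)


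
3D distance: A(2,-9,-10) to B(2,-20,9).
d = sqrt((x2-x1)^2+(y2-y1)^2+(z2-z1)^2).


dx=0, dy=-11, dz=19
d = sqrt(0+121+361) = sqrt(482) = 21.9545

21.9545


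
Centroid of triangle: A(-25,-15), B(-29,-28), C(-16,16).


Gx = (-25- 29- 16)/3 = -70/3 = -23.3333
Gy = (-15- 28+16)/3 = -27/3 = -9.0000

G = (-23.3333, -9.0000)


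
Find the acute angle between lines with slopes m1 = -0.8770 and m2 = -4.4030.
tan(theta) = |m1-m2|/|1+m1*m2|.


m1-m2 = 3.526
1+m1*m2 = 4.861431
tan(theta) = |3.526/4.861431| = 0.725301
theta = arctan(|3.526/4.861431|) = 35.9534 degrees (acute angle)

35.9534 degrees


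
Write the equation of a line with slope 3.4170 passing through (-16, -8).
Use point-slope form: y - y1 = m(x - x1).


y + 8 = 3.4170(x + 16)
y = 3.4170x - 8 - 3.4170*(-16)
y = 3.4170x + 46.6720

y = 3.4170x + 46.6720


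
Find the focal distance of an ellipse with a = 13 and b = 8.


c^2 = 13^2 - 8^2 = 169 - 64 = 105
c = sqrt(105) = 10.2470

c = 10.2470


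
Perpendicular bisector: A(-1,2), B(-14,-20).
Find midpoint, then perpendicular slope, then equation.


Midpoint = (-7.5, -9)
Slope of AB = dy/dx = -22/(-13) = 1.6923
Perp slope = -dx/dy = -13/22 = -0.5909
b = My - (perp slope)*Mx = -9 + (-13*(-7.5))/(-22) = -9 - 4.4318 = -13.4318

y = -0.5909x - 13.4318


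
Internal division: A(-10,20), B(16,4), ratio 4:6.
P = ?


Px = (4*16 + 6*(-10))/10 = 4/10 = 0.4000
Py = (4*4 + 6*20)/10 = 136/10 = 13.6000

P = (0.4000, 13.6000)


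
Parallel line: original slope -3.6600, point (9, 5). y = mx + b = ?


Parallel lines have equal slopes.
m2 = -3.6600
b2 = 5 + 3.6600*9 = 37.9400

y = -3.6600x + 37.9400


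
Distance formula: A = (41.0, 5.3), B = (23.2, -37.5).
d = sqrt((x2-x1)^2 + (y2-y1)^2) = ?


dx = 23.2 - 41.0 = -17.8
dy = -37.5 - 5.3 = -42.8
d = sqrt(316.84 + 1831.84) = sqrt(2148.68) = 46.3539

46.3539


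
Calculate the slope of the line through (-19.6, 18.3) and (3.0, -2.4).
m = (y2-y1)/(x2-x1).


dy = -2.4 - 18.3 = -20.7
dx = 3.0 + 19.6 = 22.6
m = -20.7/22.6 = -0.9159

m = -0.9159


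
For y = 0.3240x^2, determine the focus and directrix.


a = 0.3240
1/(4a) = 0.7716
Focus = (0, 0.7716)
Directrix: y = -0.7716

Focus = (0, 0.7716), Directrix: y = -0.7716


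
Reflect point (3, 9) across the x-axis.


Reflection rule for x-axis: (x, -y)
(3, 9) -> (3, -9)

(3, -9)


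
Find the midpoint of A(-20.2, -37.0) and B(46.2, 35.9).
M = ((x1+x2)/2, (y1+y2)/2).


Mx = (-20.2 + 46.2)/2 = 26/2 = 13.0000
My = (-37.0 + 35.9)/2 = -1.1/2 = -0.5500

(13.0000, -0.5500)


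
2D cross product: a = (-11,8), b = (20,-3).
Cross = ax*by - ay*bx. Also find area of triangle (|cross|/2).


cross = -11*(-3) - 8*20 = 33 - 160 = -127
Triangle area = |-127|/2 = 127/2 = 63.5000

cross = -127, triangle area = 63.5000


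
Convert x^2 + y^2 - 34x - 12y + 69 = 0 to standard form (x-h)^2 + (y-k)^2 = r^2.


h = -D/2 = 34/2 = 17
k = -E/2 = 12/2 = 6
r^2 = h^2 + k^2 - F = 289 + 36 - 69 = 256
r = 16

Center (17, 6), radius = 16


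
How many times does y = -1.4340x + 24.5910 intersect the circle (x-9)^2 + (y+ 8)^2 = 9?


Substitute y = -1.4340x + 24.5910: (x-9)^2 + (-1.4340x+24.5910+ 8)^2 = 9
Expand to Ax^2 + Bx + C = 0, where b-k = 32.591
A = 1+m^2 = 3.056356
B = 2(m(b-k) - h) = 2(-1.4340*32.591 - 9) = -111.470988
C = h^2 + (b-k)^2 - r^2 = 81 + 1062.173281 - 9 = 1134.173281
disc = B^2-4AC = 12425.7812 - 13865.7492 = -1439.9680
disc < 0

0 intersection points


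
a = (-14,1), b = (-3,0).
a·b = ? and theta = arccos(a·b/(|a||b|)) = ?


a·b = -14*(-3) + 1*0 = 42 + 0 = 42
|a| = sqrt(196+1) = 14.0357
|b| = sqrt(9+0) = 3.0000
cos(theta) = 42/(sqrt(197)*sqrt(9)) = 42/sqrt(1773) = 0.997459
theta = arccos(42/sqrt(1773)) = 4.0856 degrees

a·b = 42, theta = 4.0856 deg


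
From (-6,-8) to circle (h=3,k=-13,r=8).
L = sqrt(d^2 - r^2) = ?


d = sqrt((-6-3)^2 + (-8+ 13)^2) = sqrt(81+25) = 10.2956
L = sqrt(106.0000 - 64) = sqrt(42.0000) = 6.4807

6.4807


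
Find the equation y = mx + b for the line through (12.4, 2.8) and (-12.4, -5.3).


m = (-8.1)/(-24.8) = 0.3266
b = y1 - m*x1 = 2.8 - (-8.1*12.4)/(-24.8) = 2.8 - 4.0500 = -1.2500

y = 0.3266x - 1.2500


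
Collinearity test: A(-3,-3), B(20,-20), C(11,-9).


-3*(-20+ 9) + 20*(-9+ 3) + 11*(-3+ 20)
= 33 - 120 + 187 = 100

No, not collinear (determinant = 100)


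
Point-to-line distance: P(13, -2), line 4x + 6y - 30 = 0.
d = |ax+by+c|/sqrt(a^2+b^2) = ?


|4*13 + 6*(-2) - 30| = |10| = 10
sqrt(16 + 36) = sqrt(52) = 7.2111
d = 10/sqrt(52) = 1.3868

1.3868


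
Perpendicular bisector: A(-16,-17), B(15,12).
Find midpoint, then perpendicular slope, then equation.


Midpoint = (-0.5, -2.5)
Slope of AB = dy/dx = 29/31 = 0.9355
Perp slope = -dx/dy = -31/29 = -1.0690
b = My - (perp slope)*Mx = -2.5 + (31*(-0.5))/29 = -2.5 - 0.5345 = -3.0345

y = -1.0690x - 3.0345


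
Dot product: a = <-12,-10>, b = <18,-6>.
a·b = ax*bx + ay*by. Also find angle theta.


a·b = -12*18 - 10*(-6) = -216 + 60 = -156
|a| = sqrt(144+100) = 15.6205
|b| = sqrt(324+36) = 18.9737
cos(theta) = -156/(sqrt(244)*sqrt(360)) = -156/sqrt(87840) = -0.526355
theta = arccos(-156/sqrt(87840)) = 121.7595 degrees

a·b = -156, theta = 121.7595 deg


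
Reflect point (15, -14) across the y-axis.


Reflection rule for y-axis: (-x, y)
(15, -14) -> (-15, -14)

(-15, -14)


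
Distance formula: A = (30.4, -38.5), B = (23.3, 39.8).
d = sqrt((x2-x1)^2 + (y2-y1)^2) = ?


dx = 23.3 - 30.4 = -7.1
dy = 39.8 + 38.5 = 78.3
d = sqrt(50.41 + 6130.89) = sqrt(6181.3) = 78.6212

78.6212


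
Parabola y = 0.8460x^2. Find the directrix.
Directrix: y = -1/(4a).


a = 0.8460
1/(4a) = 0.2955
directrix: y = -0.2955 = -0.2955

y = -0.2955


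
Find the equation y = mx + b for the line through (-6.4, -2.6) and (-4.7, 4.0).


m = (6.6)/(1.7) = 3.8824
b = y1 - m*x1 = -2.6 - (6.6*(-6.4))/(1.7) = -2.6 + 24.8471 = 22.2471

y = 3.8824x + 22.2471


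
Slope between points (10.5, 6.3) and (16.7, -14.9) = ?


dy = -14.9 - 6.3 = -21.2
dx = 16.7 - 10.5 = 6.2
m = -21.2/6.2 = -3.4194

m = -3.4194


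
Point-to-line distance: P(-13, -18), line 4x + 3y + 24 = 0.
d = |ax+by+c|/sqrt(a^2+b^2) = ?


|4*(-13) + 3*(-18) + 24| = |-82| = 82
sqrt(16 + 9) = sqrt(25) = 5.0000
d = 82/sqrt(25) = 16.4000

16.4000


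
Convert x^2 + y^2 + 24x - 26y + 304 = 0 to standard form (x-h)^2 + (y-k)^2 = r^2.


h = -D/2 = -24/2 = -12
k = -E/2 = 26/2 = 13
r^2 = h^2 + k^2 - F = 144 + 169 - 304 = 9
r = 3

Center (-12, 13), radius = 3


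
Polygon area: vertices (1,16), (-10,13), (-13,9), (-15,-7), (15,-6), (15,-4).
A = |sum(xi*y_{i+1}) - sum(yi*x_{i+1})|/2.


sum(xi*y_{i+1}) = 1*13 - 10*9 - 13*(-7) - 15*(-6) + 15*(-4) + 15*16 = 284
sum(yi*x_{i+1}) = 16*(-10) + 13*(-13) + 9*(-15) - 7*15 - 6*15 - 4*1 = -663
Area = |284 + 663|/2 = 947/2 = 473.5000

473.5000 sq units
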